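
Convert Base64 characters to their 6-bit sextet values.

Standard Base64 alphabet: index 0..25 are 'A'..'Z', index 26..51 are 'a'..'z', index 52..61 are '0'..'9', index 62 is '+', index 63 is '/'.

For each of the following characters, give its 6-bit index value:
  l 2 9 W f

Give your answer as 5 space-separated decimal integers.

'l': a..z range, 26 + ord('l') − ord('a') = 37
'2': 0..9 range, 52 + ord('2') − ord('0') = 54
'9': 0..9 range, 52 + ord('9') − ord('0') = 61
'W': A..Z range, ord('W') − ord('A') = 22
'f': a..z range, 26 + ord('f') − ord('a') = 31

Answer: 37 54 61 22 31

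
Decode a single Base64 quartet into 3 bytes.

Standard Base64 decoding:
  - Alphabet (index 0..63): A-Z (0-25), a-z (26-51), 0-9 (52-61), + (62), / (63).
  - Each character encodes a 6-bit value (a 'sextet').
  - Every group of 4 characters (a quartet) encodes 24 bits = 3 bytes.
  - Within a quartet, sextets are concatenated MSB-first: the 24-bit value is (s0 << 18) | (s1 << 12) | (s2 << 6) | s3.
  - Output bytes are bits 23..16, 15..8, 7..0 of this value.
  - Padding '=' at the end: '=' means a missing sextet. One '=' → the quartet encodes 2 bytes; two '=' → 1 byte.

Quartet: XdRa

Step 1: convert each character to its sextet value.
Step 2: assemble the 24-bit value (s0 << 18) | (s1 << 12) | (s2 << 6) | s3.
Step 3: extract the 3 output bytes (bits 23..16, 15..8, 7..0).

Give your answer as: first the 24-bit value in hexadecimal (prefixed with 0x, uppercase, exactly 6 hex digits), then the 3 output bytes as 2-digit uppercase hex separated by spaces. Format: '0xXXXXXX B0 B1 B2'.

Answer: 0x5DD45A 5D D4 5A

Derivation:
Sextets: X=23, d=29, R=17, a=26
24-bit: (23<<18) | (29<<12) | (17<<6) | 26
      = 0x5C0000 | 0x01D000 | 0x000440 | 0x00001A
      = 0x5DD45A
Bytes: (v>>16)&0xFF=5D, (v>>8)&0xFF=D4, v&0xFF=5A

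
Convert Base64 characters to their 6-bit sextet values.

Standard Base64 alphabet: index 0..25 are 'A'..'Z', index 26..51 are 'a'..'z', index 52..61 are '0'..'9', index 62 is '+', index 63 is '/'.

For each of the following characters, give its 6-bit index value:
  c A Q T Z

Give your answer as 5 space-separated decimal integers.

'c': a..z range, 26 + ord('c') − ord('a') = 28
'A': A..Z range, ord('A') − ord('A') = 0
'Q': A..Z range, ord('Q') − ord('A') = 16
'T': A..Z range, ord('T') − ord('A') = 19
'Z': A..Z range, ord('Z') − ord('A') = 25

Answer: 28 0 16 19 25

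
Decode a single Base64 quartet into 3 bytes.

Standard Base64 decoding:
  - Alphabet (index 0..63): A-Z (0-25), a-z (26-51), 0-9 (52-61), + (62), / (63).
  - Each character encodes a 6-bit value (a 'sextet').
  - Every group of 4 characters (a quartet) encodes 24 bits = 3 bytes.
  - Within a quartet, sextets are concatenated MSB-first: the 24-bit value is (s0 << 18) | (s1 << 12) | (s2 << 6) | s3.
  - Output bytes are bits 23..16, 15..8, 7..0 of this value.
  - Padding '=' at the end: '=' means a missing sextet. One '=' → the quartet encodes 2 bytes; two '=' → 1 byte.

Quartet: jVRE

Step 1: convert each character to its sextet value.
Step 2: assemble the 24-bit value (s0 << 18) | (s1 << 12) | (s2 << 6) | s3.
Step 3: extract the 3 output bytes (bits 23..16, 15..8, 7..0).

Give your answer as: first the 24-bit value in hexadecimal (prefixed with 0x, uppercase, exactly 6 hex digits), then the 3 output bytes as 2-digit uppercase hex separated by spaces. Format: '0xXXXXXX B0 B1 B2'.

Answer: 0x8D5444 8D 54 44

Derivation:
Sextets: j=35, V=21, R=17, E=4
24-bit: (35<<18) | (21<<12) | (17<<6) | 4
      = 0x8C0000 | 0x015000 | 0x000440 | 0x000004
      = 0x8D5444
Bytes: (v>>16)&0xFF=8D, (v>>8)&0xFF=54, v&0xFF=44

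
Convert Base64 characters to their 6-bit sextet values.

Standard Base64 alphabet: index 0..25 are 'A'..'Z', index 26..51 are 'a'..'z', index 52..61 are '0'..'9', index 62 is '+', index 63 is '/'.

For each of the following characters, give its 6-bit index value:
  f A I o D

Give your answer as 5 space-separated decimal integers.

'f': a..z range, 26 + ord('f') − ord('a') = 31
'A': A..Z range, ord('A') − ord('A') = 0
'I': A..Z range, ord('I') − ord('A') = 8
'o': a..z range, 26 + ord('o') − ord('a') = 40
'D': A..Z range, ord('D') − ord('A') = 3

Answer: 31 0 8 40 3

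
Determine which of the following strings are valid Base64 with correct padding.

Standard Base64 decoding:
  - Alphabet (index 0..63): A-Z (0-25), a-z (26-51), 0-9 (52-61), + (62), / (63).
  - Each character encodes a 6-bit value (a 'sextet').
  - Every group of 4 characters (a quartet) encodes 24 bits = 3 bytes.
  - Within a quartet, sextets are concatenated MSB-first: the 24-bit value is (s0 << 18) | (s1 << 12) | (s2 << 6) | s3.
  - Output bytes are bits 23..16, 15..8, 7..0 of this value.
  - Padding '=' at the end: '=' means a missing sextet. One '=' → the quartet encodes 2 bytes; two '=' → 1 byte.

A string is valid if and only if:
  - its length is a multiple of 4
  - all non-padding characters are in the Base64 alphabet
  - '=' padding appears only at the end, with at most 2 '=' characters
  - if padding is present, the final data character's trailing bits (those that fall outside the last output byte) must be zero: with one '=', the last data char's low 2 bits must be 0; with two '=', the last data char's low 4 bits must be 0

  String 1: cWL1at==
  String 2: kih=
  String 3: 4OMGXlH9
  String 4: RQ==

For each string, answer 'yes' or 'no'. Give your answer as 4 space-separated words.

String 1: 'cWL1at==' → invalid (bad trailing bits)
String 2: 'kih=' → invalid (bad trailing bits)
String 3: '4OMGXlH9' → valid
String 4: 'RQ==' → valid

Answer: no no yes yes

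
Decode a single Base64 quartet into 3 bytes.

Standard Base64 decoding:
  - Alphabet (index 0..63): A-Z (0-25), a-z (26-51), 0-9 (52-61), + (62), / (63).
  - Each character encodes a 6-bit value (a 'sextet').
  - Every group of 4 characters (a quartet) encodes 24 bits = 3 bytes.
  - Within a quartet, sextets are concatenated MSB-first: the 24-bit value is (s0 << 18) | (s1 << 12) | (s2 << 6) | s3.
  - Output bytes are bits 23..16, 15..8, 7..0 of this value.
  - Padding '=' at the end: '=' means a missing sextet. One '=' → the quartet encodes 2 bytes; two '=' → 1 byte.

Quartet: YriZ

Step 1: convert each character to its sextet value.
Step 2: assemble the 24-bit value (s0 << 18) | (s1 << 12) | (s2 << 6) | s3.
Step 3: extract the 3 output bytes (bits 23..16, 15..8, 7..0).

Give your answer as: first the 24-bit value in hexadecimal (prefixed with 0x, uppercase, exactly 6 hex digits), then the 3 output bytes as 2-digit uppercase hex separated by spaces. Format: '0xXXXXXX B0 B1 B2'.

Sextets: Y=24, r=43, i=34, Z=25
24-bit: (24<<18) | (43<<12) | (34<<6) | 25
      = 0x600000 | 0x02B000 | 0x000880 | 0x000019
      = 0x62B899
Bytes: (v>>16)&0xFF=62, (v>>8)&0xFF=B8, v&0xFF=99

Answer: 0x62B899 62 B8 99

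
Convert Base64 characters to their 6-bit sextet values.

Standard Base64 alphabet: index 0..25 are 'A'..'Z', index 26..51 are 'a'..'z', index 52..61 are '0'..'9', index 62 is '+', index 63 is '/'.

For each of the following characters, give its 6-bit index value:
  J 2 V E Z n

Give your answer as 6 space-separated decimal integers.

Answer: 9 54 21 4 25 39

Derivation:
'J': A..Z range, ord('J') − ord('A') = 9
'2': 0..9 range, 52 + ord('2') − ord('0') = 54
'V': A..Z range, ord('V') − ord('A') = 21
'E': A..Z range, ord('E') − ord('A') = 4
'Z': A..Z range, ord('Z') − ord('A') = 25
'n': a..z range, 26 + ord('n') − ord('a') = 39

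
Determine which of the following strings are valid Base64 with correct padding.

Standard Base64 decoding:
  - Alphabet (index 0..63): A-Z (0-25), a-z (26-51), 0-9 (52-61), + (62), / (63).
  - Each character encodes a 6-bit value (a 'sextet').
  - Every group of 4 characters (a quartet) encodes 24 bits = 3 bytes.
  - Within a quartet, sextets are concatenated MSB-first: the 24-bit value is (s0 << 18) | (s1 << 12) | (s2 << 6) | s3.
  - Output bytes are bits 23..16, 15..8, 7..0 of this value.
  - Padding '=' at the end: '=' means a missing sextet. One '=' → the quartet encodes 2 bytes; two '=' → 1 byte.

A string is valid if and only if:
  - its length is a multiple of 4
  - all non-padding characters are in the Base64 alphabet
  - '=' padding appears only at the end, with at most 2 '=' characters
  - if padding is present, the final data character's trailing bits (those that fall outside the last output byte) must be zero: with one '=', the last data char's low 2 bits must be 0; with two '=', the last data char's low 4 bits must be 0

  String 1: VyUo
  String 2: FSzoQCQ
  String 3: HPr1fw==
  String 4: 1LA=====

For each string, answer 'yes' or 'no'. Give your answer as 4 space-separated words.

Answer: yes no yes no

Derivation:
String 1: 'VyUo' → valid
String 2: 'FSzoQCQ' → invalid (len=7 not mult of 4)
String 3: 'HPr1fw==' → valid
String 4: '1LA=====' → invalid (5 pad chars (max 2))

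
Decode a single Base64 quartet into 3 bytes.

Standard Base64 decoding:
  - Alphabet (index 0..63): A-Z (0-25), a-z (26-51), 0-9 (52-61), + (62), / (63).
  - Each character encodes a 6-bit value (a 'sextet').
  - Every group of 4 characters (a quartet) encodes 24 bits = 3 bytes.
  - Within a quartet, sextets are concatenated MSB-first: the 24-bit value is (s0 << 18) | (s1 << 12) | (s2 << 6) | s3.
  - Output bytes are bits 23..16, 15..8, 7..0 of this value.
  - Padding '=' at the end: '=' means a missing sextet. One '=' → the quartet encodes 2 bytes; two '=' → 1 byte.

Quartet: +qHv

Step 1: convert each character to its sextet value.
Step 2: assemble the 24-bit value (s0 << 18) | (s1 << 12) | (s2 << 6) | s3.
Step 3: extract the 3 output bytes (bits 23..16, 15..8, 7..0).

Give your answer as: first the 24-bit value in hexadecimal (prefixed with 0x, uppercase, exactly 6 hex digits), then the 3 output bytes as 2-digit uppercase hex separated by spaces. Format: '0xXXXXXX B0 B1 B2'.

Sextets: +=62, q=42, H=7, v=47
24-bit: (62<<18) | (42<<12) | (7<<6) | 47
      = 0xF80000 | 0x02A000 | 0x0001C0 | 0x00002F
      = 0xFAA1EF
Bytes: (v>>16)&0xFF=FA, (v>>8)&0xFF=A1, v&0xFF=EF

Answer: 0xFAA1EF FA A1 EF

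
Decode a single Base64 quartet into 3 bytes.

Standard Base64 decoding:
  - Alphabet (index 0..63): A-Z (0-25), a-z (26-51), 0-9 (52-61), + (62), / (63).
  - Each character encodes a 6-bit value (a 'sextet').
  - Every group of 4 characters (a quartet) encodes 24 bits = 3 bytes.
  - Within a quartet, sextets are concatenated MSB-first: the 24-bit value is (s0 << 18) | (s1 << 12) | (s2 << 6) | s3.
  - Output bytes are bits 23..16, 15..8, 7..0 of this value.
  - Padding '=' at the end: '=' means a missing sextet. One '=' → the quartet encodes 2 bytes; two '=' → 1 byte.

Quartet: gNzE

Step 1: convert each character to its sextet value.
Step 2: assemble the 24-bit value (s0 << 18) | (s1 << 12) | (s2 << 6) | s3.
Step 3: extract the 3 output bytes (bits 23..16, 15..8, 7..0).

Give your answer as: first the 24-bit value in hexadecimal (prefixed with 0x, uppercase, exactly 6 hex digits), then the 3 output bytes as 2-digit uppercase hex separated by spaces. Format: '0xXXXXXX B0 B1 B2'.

Answer: 0x80DCC4 80 DC C4

Derivation:
Sextets: g=32, N=13, z=51, E=4
24-bit: (32<<18) | (13<<12) | (51<<6) | 4
      = 0x800000 | 0x00D000 | 0x000CC0 | 0x000004
      = 0x80DCC4
Bytes: (v>>16)&0xFF=80, (v>>8)&0xFF=DC, v&0xFF=C4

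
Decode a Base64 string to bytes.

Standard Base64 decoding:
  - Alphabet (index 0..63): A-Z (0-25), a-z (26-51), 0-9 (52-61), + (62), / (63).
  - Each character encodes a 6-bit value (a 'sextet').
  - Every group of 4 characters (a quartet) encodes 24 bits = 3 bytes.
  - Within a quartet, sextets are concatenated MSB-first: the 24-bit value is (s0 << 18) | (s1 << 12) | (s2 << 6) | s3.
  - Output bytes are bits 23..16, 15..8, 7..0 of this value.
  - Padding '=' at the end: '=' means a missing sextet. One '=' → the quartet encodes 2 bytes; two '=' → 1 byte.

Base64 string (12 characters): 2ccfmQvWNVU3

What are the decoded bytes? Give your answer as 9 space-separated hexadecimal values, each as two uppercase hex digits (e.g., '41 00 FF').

Answer: D9 C7 1F 99 0B D6 35 55 37

Derivation:
After char 0 ('2'=54): chars_in_quartet=1 acc=0x36 bytes_emitted=0
After char 1 ('c'=28): chars_in_quartet=2 acc=0xD9C bytes_emitted=0
After char 2 ('c'=28): chars_in_quartet=3 acc=0x3671C bytes_emitted=0
After char 3 ('f'=31): chars_in_quartet=4 acc=0xD9C71F -> emit D9 C7 1F, reset; bytes_emitted=3
After char 4 ('m'=38): chars_in_quartet=1 acc=0x26 bytes_emitted=3
After char 5 ('Q'=16): chars_in_quartet=2 acc=0x990 bytes_emitted=3
After char 6 ('v'=47): chars_in_quartet=3 acc=0x2642F bytes_emitted=3
After char 7 ('W'=22): chars_in_quartet=4 acc=0x990BD6 -> emit 99 0B D6, reset; bytes_emitted=6
After char 8 ('N'=13): chars_in_quartet=1 acc=0xD bytes_emitted=6
After char 9 ('V'=21): chars_in_quartet=2 acc=0x355 bytes_emitted=6
After char 10 ('U'=20): chars_in_quartet=3 acc=0xD554 bytes_emitted=6
After char 11 ('3'=55): chars_in_quartet=4 acc=0x355537 -> emit 35 55 37, reset; bytes_emitted=9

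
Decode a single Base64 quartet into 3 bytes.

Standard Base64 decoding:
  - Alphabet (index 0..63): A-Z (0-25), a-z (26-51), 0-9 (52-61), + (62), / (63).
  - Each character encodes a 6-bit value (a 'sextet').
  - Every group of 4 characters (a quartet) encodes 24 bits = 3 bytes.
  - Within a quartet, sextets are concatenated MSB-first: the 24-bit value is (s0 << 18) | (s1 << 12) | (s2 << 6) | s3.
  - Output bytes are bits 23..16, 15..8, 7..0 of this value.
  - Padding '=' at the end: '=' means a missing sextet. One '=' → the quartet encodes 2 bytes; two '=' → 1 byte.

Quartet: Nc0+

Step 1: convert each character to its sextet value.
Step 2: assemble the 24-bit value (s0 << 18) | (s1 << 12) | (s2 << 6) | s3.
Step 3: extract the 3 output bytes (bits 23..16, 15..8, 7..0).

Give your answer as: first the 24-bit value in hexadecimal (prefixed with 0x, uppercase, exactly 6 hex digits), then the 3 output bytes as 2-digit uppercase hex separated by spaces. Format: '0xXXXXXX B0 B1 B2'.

Sextets: N=13, c=28, 0=52, +=62
24-bit: (13<<18) | (28<<12) | (52<<6) | 62
      = 0x340000 | 0x01C000 | 0x000D00 | 0x00003E
      = 0x35CD3E
Bytes: (v>>16)&0xFF=35, (v>>8)&0xFF=CD, v&0xFF=3E

Answer: 0x35CD3E 35 CD 3E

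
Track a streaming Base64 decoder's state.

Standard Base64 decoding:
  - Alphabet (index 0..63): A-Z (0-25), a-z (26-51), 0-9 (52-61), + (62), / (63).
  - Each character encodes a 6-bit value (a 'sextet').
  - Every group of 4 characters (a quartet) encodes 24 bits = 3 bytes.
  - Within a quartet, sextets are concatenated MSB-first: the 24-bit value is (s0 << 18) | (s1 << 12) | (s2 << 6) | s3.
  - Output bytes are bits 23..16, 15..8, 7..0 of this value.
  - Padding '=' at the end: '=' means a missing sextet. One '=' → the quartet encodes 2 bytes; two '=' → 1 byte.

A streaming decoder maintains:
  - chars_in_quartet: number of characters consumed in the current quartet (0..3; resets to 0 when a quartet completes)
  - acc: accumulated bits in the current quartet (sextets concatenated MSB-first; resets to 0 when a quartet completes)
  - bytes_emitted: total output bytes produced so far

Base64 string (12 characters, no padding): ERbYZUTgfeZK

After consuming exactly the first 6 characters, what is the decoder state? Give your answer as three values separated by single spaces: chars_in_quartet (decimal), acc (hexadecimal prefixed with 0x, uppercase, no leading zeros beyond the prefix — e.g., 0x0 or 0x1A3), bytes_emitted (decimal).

After char 0 ('E'=4): chars_in_quartet=1 acc=0x4 bytes_emitted=0
After char 1 ('R'=17): chars_in_quartet=2 acc=0x111 bytes_emitted=0
After char 2 ('b'=27): chars_in_quartet=3 acc=0x445B bytes_emitted=0
After char 3 ('Y'=24): chars_in_quartet=4 acc=0x1116D8 -> emit 11 16 D8, reset; bytes_emitted=3
After char 4 ('Z'=25): chars_in_quartet=1 acc=0x19 bytes_emitted=3
After char 5 ('U'=20): chars_in_quartet=2 acc=0x654 bytes_emitted=3

Answer: 2 0x654 3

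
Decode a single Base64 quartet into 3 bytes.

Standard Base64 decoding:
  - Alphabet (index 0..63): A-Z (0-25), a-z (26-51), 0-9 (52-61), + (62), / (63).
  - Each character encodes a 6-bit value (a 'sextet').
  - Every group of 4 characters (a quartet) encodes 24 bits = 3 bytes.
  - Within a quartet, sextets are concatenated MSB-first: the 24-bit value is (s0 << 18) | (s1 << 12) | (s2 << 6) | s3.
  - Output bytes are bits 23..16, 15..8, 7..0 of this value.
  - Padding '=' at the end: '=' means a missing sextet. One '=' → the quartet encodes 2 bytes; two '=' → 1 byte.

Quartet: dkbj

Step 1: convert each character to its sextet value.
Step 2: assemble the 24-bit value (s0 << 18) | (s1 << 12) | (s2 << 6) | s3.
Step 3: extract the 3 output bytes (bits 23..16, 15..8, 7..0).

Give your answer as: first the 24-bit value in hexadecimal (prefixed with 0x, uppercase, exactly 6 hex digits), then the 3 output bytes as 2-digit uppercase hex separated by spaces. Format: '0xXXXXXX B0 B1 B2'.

Answer: 0x7646E3 76 46 E3

Derivation:
Sextets: d=29, k=36, b=27, j=35
24-bit: (29<<18) | (36<<12) | (27<<6) | 35
      = 0x740000 | 0x024000 | 0x0006C0 | 0x000023
      = 0x7646E3
Bytes: (v>>16)&0xFF=76, (v>>8)&0xFF=46, v&0xFF=E3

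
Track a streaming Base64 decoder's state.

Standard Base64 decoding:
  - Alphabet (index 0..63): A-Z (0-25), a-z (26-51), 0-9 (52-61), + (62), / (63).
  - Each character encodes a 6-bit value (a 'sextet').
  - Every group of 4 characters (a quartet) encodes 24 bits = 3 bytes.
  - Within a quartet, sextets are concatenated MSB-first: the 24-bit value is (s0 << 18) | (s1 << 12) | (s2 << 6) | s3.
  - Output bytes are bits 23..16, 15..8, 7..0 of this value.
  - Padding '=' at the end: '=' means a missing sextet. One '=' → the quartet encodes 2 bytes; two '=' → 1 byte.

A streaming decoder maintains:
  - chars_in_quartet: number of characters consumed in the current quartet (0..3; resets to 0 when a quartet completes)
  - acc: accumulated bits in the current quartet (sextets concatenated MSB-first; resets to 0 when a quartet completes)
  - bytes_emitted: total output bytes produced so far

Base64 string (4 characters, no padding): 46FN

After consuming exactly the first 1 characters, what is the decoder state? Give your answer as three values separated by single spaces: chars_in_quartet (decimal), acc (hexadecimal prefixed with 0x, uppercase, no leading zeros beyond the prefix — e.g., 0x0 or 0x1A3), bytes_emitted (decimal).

Answer: 1 0x38 0

Derivation:
After char 0 ('4'=56): chars_in_quartet=1 acc=0x38 bytes_emitted=0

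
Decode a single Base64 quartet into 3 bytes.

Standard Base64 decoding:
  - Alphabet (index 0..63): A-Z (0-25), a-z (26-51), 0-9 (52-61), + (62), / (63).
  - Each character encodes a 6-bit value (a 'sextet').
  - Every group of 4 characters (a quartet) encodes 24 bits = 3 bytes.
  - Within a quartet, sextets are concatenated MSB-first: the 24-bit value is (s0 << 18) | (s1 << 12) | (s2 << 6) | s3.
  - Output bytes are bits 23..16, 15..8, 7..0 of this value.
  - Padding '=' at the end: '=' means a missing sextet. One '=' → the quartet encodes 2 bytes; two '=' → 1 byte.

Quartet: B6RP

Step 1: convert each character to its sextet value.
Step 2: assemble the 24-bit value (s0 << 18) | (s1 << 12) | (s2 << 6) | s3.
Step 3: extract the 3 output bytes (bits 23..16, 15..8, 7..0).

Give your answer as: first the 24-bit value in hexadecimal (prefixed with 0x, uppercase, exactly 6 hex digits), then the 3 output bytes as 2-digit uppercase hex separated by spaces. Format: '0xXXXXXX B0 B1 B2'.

Answer: 0x07A44F 07 A4 4F

Derivation:
Sextets: B=1, 6=58, R=17, P=15
24-bit: (1<<18) | (58<<12) | (17<<6) | 15
      = 0x040000 | 0x03A000 | 0x000440 | 0x00000F
      = 0x07A44F
Bytes: (v>>16)&0xFF=07, (v>>8)&0xFF=A4, v&0xFF=4F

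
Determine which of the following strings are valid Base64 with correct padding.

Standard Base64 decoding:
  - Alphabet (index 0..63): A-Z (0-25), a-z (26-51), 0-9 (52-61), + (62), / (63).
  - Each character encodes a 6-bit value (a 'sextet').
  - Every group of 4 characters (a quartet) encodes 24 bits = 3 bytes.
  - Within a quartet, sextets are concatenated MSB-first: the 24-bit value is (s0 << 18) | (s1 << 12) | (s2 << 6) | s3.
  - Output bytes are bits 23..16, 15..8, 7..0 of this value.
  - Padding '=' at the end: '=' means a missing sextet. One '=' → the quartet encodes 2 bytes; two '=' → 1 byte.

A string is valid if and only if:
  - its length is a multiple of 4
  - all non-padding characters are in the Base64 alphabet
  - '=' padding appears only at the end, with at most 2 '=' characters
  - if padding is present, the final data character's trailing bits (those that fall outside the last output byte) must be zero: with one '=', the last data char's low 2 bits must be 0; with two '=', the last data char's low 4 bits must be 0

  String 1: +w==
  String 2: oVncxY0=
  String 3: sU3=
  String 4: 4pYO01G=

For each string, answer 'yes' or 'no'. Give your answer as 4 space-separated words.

Answer: yes yes no no

Derivation:
String 1: '+w==' → valid
String 2: 'oVncxY0=' → valid
String 3: 'sU3=' → invalid (bad trailing bits)
String 4: '4pYO01G=' → invalid (bad trailing bits)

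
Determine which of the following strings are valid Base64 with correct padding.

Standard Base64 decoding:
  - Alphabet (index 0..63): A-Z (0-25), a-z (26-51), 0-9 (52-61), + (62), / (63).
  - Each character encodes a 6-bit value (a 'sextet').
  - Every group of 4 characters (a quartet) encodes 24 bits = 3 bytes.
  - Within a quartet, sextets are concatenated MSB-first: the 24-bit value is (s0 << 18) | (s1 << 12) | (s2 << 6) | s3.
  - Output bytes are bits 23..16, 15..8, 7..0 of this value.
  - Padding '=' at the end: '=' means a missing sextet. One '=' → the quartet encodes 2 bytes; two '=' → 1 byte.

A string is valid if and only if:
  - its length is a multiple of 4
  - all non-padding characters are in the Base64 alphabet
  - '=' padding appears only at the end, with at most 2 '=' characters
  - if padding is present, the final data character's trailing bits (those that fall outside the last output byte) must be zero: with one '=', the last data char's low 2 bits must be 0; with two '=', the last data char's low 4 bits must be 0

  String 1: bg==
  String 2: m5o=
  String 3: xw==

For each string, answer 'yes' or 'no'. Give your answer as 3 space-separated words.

Answer: yes yes yes

Derivation:
String 1: 'bg==' → valid
String 2: 'm5o=' → valid
String 3: 'xw==' → valid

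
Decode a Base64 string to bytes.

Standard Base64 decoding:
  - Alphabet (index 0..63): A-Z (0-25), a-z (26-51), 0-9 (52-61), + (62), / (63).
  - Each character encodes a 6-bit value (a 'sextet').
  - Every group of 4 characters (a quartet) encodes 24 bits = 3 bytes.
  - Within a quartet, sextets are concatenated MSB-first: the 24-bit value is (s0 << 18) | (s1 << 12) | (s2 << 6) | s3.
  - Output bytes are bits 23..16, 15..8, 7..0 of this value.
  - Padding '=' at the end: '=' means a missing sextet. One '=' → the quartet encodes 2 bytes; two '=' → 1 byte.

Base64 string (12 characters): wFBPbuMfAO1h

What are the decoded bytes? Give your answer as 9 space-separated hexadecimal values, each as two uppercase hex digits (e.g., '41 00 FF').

After char 0 ('w'=48): chars_in_quartet=1 acc=0x30 bytes_emitted=0
After char 1 ('F'=5): chars_in_quartet=2 acc=0xC05 bytes_emitted=0
After char 2 ('B'=1): chars_in_quartet=3 acc=0x30141 bytes_emitted=0
After char 3 ('P'=15): chars_in_quartet=4 acc=0xC0504F -> emit C0 50 4F, reset; bytes_emitted=3
After char 4 ('b'=27): chars_in_quartet=1 acc=0x1B bytes_emitted=3
After char 5 ('u'=46): chars_in_quartet=2 acc=0x6EE bytes_emitted=3
After char 6 ('M'=12): chars_in_quartet=3 acc=0x1BB8C bytes_emitted=3
After char 7 ('f'=31): chars_in_quartet=4 acc=0x6EE31F -> emit 6E E3 1F, reset; bytes_emitted=6
After char 8 ('A'=0): chars_in_quartet=1 acc=0x0 bytes_emitted=6
After char 9 ('O'=14): chars_in_quartet=2 acc=0xE bytes_emitted=6
After char 10 ('1'=53): chars_in_quartet=3 acc=0x3B5 bytes_emitted=6
After char 11 ('h'=33): chars_in_quartet=4 acc=0xED61 -> emit 00 ED 61, reset; bytes_emitted=9

Answer: C0 50 4F 6E E3 1F 00 ED 61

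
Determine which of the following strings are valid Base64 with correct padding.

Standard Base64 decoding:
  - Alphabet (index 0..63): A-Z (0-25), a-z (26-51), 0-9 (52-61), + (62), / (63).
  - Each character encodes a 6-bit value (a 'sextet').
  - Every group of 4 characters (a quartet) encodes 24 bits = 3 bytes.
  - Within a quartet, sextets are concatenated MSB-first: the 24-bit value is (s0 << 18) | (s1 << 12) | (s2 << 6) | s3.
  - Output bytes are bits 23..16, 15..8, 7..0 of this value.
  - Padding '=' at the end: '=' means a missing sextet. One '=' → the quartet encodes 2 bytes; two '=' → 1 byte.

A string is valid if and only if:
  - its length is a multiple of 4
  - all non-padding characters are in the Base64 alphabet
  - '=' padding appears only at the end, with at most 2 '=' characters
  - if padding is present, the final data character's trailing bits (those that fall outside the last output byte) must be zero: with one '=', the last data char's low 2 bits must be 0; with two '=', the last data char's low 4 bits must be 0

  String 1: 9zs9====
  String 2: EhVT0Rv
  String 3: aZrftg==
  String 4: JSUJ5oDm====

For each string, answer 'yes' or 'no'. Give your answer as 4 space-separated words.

String 1: '9zs9====' → invalid (4 pad chars (max 2))
String 2: 'EhVT0Rv' → invalid (len=7 not mult of 4)
String 3: 'aZrftg==' → valid
String 4: 'JSUJ5oDm====' → invalid (4 pad chars (max 2))

Answer: no no yes no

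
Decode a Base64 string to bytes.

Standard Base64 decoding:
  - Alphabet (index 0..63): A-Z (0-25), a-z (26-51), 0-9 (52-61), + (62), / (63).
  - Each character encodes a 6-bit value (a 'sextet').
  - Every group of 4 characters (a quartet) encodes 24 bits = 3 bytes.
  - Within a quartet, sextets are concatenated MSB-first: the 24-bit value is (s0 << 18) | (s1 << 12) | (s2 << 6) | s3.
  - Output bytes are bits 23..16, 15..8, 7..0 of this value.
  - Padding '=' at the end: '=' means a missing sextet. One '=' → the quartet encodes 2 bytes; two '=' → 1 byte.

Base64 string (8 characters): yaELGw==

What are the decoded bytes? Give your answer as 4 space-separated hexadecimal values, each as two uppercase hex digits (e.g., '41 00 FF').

After char 0 ('y'=50): chars_in_quartet=1 acc=0x32 bytes_emitted=0
After char 1 ('a'=26): chars_in_quartet=2 acc=0xC9A bytes_emitted=0
After char 2 ('E'=4): chars_in_quartet=3 acc=0x32684 bytes_emitted=0
After char 3 ('L'=11): chars_in_quartet=4 acc=0xC9A10B -> emit C9 A1 0B, reset; bytes_emitted=3
After char 4 ('G'=6): chars_in_quartet=1 acc=0x6 bytes_emitted=3
After char 5 ('w'=48): chars_in_quartet=2 acc=0x1B0 bytes_emitted=3
Padding '==': partial quartet acc=0x1B0 -> emit 1B; bytes_emitted=4

Answer: C9 A1 0B 1B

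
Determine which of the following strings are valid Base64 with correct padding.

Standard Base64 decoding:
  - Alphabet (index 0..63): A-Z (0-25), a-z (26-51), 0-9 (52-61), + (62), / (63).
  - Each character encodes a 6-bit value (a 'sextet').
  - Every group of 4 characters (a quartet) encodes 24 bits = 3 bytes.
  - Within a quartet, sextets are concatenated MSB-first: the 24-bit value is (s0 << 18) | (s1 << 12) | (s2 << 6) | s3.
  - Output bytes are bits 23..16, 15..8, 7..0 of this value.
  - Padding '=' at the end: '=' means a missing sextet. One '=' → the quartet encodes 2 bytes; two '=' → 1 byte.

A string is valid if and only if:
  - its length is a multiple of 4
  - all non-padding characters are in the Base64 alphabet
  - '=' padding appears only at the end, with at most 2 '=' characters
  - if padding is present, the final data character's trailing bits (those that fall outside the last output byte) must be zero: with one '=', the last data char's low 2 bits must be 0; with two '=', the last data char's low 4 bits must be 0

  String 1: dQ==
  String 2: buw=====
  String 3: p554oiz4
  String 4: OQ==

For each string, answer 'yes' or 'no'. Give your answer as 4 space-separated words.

Answer: yes no yes yes

Derivation:
String 1: 'dQ==' → valid
String 2: 'buw=====' → invalid (5 pad chars (max 2))
String 3: 'p554oiz4' → valid
String 4: 'OQ==' → valid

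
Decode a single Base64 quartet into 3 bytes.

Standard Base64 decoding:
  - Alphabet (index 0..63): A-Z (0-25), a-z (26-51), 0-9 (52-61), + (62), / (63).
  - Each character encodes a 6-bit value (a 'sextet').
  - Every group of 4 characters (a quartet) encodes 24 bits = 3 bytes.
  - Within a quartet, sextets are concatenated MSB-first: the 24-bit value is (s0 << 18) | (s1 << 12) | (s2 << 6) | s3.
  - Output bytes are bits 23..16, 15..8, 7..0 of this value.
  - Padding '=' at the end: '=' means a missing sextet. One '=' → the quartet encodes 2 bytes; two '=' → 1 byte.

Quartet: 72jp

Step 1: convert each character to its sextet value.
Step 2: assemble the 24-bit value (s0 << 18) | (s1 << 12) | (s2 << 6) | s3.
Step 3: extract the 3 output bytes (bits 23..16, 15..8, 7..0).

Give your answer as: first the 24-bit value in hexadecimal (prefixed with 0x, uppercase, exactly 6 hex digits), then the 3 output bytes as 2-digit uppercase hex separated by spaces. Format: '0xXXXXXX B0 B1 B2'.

Sextets: 7=59, 2=54, j=35, p=41
24-bit: (59<<18) | (54<<12) | (35<<6) | 41
      = 0xEC0000 | 0x036000 | 0x0008C0 | 0x000029
      = 0xEF68E9
Bytes: (v>>16)&0xFF=EF, (v>>8)&0xFF=68, v&0xFF=E9

Answer: 0xEF68E9 EF 68 E9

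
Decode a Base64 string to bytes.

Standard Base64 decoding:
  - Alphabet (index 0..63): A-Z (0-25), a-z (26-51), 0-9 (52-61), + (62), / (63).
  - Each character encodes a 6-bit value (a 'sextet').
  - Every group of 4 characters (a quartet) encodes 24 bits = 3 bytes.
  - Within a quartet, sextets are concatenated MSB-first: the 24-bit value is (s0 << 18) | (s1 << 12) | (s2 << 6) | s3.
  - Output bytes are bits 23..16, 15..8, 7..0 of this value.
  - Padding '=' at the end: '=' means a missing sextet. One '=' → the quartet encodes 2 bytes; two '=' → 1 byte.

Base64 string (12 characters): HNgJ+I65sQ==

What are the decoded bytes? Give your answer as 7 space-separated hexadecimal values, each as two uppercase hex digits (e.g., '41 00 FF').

After char 0 ('H'=7): chars_in_quartet=1 acc=0x7 bytes_emitted=0
After char 1 ('N'=13): chars_in_quartet=2 acc=0x1CD bytes_emitted=0
After char 2 ('g'=32): chars_in_quartet=3 acc=0x7360 bytes_emitted=0
After char 3 ('J'=9): chars_in_quartet=4 acc=0x1CD809 -> emit 1C D8 09, reset; bytes_emitted=3
After char 4 ('+'=62): chars_in_quartet=1 acc=0x3E bytes_emitted=3
After char 5 ('I'=8): chars_in_quartet=2 acc=0xF88 bytes_emitted=3
After char 6 ('6'=58): chars_in_quartet=3 acc=0x3E23A bytes_emitted=3
After char 7 ('5'=57): chars_in_quartet=4 acc=0xF88EB9 -> emit F8 8E B9, reset; bytes_emitted=6
After char 8 ('s'=44): chars_in_quartet=1 acc=0x2C bytes_emitted=6
After char 9 ('Q'=16): chars_in_quartet=2 acc=0xB10 bytes_emitted=6
Padding '==': partial quartet acc=0xB10 -> emit B1; bytes_emitted=7

Answer: 1C D8 09 F8 8E B9 B1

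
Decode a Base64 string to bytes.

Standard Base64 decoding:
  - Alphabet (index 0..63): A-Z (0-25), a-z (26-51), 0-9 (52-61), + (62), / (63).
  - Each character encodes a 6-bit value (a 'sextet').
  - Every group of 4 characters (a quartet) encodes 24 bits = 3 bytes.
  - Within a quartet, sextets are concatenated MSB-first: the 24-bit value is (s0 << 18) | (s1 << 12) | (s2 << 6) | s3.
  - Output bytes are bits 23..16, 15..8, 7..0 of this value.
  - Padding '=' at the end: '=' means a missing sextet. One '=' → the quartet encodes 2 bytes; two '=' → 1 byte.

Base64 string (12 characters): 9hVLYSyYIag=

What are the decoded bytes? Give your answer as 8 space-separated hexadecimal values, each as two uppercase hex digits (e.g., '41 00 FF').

Answer: F6 15 4B 61 2C 98 21 A8

Derivation:
After char 0 ('9'=61): chars_in_quartet=1 acc=0x3D bytes_emitted=0
After char 1 ('h'=33): chars_in_quartet=2 acc=0xF61 bytes_emitted=0
After char 2 ('V'=21): chars_in_quartet=3 acc=0x3D855 bytes_emitted=0
After char 3 ('L'=11): chars_in_quartet=4 acc=0xF6154B -> emit F6 15 4B, reset; bytes_emitted=3
After char 4 ('Y'=24): chars_in_quartet=1 acc=0x18 bytes_emitted=3
After char 5 ('S'=18): chars_in_quartet=2 acc=0x612 bytes_emitted=3
After char 6 ('y'=50): chars_in_quartet=3 acc=0x184B2 bytes_emitted=3
After char 7 ('Y'=24): chars_in_quartet=4 acc=0x612C98 -> emit 61 2C 98, reset; bytes_emitted=6
After char 8 ('I'=8): chars_in_quartet=1 acc=0x8 bytes_emitted=6
After char 9 ('a'=26): chars_in_quartet=2 acc=0x21A bytes_emitted=6
After char 10 ('g'=32): chars_in_quartet=3 acc=0x86A0 bytes_emitted=6
Padding '=': partial quartet acc=0x86A0 -> emit 21 A8; bytes_emitted=8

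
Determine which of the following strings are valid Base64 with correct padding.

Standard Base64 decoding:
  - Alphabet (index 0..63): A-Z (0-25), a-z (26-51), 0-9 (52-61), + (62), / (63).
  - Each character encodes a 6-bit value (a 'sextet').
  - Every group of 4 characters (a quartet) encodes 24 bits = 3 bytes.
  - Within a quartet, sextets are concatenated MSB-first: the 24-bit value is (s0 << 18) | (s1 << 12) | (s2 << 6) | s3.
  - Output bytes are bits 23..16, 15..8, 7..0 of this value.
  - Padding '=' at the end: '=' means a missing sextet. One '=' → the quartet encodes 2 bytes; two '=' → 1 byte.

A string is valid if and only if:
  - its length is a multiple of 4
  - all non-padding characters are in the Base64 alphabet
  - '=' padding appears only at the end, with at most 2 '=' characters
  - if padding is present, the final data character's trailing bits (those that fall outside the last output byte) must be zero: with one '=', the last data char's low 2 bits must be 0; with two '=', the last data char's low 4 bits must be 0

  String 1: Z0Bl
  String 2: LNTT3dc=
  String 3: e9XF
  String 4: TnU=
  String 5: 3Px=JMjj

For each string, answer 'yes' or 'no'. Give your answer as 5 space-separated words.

String 1: 'Z0Bl' → valid
String 2: 'LNTT3dc=' → valid
String 3: 'e9XF' → valid
String 4: 'TnU=' → valid
String 5: '3Px=JMjj' → invalid (bad char(s): ['=']; '=' in middle)

Answer: yes yes yes yes no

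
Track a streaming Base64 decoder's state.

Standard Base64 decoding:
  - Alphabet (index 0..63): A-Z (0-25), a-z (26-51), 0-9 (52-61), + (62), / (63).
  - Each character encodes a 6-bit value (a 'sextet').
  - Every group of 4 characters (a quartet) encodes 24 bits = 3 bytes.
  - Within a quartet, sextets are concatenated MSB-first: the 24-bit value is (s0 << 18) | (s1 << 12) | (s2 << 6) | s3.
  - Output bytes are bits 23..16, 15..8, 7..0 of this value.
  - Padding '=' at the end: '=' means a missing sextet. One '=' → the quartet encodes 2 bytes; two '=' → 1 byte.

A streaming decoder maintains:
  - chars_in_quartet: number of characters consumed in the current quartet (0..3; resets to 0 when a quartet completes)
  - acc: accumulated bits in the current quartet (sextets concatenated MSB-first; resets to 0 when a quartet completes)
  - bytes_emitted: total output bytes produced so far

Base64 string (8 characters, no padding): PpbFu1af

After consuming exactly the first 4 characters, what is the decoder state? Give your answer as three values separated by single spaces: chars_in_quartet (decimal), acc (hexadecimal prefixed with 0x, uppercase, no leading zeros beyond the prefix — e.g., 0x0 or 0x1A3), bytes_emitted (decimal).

After char 0 ('P'=15): chars_in_quartet=1 acc=0xF bytes_emitted=0
After char 1 ('p'=41): chars_in_quartet=2 acc=0x3E9 bytes_emitted=0
After char 2 ('b'=27): chars_in_quartet=3 acc=0xFA5B bytes_emitted=0
After char 3 ('F'=5): chars_in_quartet=4 acc=0x3E96C5 -> emit 3E 96 C5, reset; bytes_emitted=3

Answer: 0 0x0 3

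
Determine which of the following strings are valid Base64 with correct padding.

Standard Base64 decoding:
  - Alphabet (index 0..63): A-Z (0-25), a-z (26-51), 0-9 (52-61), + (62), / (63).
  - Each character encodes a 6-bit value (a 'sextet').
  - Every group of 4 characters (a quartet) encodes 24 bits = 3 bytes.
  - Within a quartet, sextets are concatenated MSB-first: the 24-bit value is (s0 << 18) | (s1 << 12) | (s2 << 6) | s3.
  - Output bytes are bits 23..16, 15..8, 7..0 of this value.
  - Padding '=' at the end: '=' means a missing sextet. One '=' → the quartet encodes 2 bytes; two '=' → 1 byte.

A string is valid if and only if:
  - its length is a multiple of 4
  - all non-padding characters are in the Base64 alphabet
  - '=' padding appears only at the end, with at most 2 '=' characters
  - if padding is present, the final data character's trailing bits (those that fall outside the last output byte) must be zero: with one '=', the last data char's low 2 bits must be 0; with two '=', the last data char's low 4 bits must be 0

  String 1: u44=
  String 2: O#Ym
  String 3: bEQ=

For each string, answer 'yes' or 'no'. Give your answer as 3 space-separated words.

String 1: 'u44=' → valid
String 2: 'O#Ym' → invalid (bad char(s): ['#'])
String 3: 'bEQ=' → valid

Answer: yes no yes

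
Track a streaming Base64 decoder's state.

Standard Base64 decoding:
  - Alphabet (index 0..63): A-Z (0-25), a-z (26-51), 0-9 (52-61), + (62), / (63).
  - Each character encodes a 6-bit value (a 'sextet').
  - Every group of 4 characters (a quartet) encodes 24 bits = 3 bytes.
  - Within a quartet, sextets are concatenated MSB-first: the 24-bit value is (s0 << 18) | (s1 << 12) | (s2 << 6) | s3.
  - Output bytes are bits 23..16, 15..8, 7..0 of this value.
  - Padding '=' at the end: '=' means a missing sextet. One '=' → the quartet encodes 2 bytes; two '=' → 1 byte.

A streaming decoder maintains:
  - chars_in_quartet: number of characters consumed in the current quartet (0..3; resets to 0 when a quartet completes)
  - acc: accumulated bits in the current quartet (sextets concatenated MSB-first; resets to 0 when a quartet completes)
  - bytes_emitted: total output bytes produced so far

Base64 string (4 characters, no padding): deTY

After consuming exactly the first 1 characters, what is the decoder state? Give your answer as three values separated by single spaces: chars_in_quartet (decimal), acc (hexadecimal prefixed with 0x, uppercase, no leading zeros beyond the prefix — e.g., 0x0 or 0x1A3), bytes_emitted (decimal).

After char 0 ('d'=29): chars_in_quartet=1 acc=0x1D bytes_emitted=0

Answer: 1 0x1D 0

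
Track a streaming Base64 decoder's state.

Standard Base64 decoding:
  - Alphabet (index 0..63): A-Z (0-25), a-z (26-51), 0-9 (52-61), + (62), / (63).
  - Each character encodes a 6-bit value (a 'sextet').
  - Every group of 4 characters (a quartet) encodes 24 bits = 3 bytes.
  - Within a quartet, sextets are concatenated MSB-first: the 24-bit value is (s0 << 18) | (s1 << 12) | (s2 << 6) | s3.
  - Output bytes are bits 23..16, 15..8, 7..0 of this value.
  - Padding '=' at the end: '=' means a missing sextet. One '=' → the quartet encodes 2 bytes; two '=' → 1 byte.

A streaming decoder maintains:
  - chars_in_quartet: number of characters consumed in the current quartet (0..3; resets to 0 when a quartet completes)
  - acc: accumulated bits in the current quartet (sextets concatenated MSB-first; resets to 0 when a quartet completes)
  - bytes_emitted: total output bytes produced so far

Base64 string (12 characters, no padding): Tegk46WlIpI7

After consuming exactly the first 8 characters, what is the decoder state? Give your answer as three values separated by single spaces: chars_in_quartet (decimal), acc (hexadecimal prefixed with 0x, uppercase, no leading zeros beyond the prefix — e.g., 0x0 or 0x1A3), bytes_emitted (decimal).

Answer: 0 0x0 6

Derivation:
After char 0 ('T'=19): chars_in_quartet=1 acc=0x13 bytes_emitted=0
After char 1 ('e'=30): chars_in_quartet=2 acc=0x4DE bytes_emitted=0
After char 2 ('g'=32): chars_in_quartet=3 acc=0x137A0 bytes_emitted=0
After char 3 ('k'=36): chars_in_quartet=4 acc=0x4DE824 -> emit 4D E8 24, reset; bytes_emitted=3
After char 4 ('4'=56): chars_in_quartet=1 acc=0x38 bytes_emitted=3
After char 5 ('6'=58): chars_in_quartet=2 acc=0xE3A bytes_emitted=3
After char 6 ('W'=22): chars_in_quartet=3 acc=0x38E96 bytes_emitted=3
After char 7 ('l'=37): chars_in_quartet=4 acc=0xE3A5A5 -> emit E3 A5 A5, reset; bytes_emitted=6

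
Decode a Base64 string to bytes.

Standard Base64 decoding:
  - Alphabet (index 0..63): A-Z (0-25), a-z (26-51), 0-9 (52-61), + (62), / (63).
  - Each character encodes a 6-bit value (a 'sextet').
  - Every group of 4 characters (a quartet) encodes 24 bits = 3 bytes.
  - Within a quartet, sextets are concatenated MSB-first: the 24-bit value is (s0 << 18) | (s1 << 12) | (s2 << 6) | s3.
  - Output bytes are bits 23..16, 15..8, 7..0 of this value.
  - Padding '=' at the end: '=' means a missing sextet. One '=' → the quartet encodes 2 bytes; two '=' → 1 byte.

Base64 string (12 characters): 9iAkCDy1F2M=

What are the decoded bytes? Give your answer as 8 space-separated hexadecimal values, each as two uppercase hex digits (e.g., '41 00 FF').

Answer: F6 20 24 08 3C B5 17 63

Derivation:
After char 0 ('9'=61): chars_in_quartet=1 acc=0x3D bytes_emitted=0
After char 1 ('i'=34): chars_in_quartet=2 acc=0xF62 bytes_emitted=0
After char 2 ('A'=0): chars_in_quartet=3 acc=0x3D880 bytes_emitted=0
After char 3 ('k'=36): chars_in_quartet=4 acc=0xF62024 -> emit F6 20 24, reset; bytes_emitted=3
After char 4 ('C'=2): chars_in_quartet=1 acc=0x2 bytes_emitted=3
After char 5 ('D'=3): chars_in_quartet=2 acc=0x83 bytes_emitted=3
After char 6 ('y'=50): chars_in_quartet=3 acc=0x20F2 bytes_emitted=3
After char 7 ('1'=53): chars_in_quartet=4 acc=0x83CB5 -> emit 08 3C B5, reset; bytes_emitted=6
After char 8 ('F'=5): chars_in_quartet=1 acc=0x5 bytes_emitted=6
After char 9 ('2'=54): chars_in_quartet=2 acc=0x176 bytes_emitted=6
After char 10 ('M'=12): chars_in_quartet=3 acc=0x5D8C bytes_emitted=6
Padding '=': partial quartet acc=0x5D8C -> emit 17 63; bytes_emitted=8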